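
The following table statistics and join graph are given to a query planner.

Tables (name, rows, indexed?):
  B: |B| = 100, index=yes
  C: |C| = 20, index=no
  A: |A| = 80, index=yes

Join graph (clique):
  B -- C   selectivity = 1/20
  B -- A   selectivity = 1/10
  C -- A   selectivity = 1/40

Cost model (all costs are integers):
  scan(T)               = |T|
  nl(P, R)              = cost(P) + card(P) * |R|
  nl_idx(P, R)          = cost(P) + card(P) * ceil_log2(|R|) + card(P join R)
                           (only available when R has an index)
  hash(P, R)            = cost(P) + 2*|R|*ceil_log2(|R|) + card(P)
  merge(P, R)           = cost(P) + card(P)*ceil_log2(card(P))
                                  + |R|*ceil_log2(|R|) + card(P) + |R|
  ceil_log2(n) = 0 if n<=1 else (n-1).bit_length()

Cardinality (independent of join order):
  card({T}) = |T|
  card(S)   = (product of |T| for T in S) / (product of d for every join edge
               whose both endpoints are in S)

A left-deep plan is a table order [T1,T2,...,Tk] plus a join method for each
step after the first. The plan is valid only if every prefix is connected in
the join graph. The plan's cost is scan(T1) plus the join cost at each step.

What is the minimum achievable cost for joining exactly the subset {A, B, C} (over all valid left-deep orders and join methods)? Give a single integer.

Selinger DP over subsets of {A,B,C}:
  {B}: scan cost=100, card=100
  {C}: scan cost=20, card=20
  {A}: scan cost=80, card=80
  {BC}: card=100; try (B,nl_idx)→260, (C,hash)→400, (B,merge)→940, (C,merge)→1020, (B,hash)→1440, (B,nl)→2020 …(+1); best=260 via (B,nl_idx)
  {AB}: card=800; try (A,hash)→1320, (B,nl_idx)→1440, (B,merge)→1520, (A,merge)→1540, (B,hash)→1560, (A,nl_idx)→1600 …(+2); best=1320 via (A,hash)
  {AC}: card=40; try (A,nl_idx)→200, (C,hash)→360, (A,merge)→780, (C,merge)→840, (A,hash)→1160, (A,nl)→1620 …(+1); best=200 via (A,nl_idx)
  {ABC}: card=20; try (B,nl_idx)→500, (A,nl_idx)→980, (B,merge)→1280, (A,hash)→1480, (B,hash)→1640, (A,merge)→1700 …(+5); best=500 via (B,nl_idx)

500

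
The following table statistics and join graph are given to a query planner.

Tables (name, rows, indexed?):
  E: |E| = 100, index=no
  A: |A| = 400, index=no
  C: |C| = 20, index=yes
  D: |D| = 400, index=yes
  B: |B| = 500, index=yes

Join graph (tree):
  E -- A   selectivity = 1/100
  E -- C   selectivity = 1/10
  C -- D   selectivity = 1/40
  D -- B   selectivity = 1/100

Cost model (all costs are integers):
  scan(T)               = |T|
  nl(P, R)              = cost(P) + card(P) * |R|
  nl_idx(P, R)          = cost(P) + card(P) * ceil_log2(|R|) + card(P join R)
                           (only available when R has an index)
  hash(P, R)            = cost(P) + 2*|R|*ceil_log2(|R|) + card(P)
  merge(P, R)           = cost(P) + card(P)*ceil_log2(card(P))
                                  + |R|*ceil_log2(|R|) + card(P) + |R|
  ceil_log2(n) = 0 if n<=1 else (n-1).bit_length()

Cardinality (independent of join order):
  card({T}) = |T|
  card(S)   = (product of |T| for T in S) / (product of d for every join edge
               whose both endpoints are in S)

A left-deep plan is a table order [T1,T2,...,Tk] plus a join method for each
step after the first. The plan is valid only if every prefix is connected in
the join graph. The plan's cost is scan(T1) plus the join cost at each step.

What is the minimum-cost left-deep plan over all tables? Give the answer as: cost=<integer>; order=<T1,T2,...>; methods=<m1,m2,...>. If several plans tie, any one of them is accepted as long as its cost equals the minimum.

Selinger DP (subsets sized 1..n):
  {E}: scan cost=100, card=100
  {A}: scan cost=400, card=400
  {C}: scan cost=20, card=20
  {D}: scan cost=400, card=400
  {B}: scan cost=500, card=500
  {AE}: card=400; try (E,hash)→2200, (A,merge)→4900, (E,merge)→5200, (A,hash)→7400, (A,nl)→40100, (E,nl)→40400; best=2200 via (E,hash)
  {CE}: card=200; try (C,hash)→400, (C,nl_idx)→800, (E,merge)→940, (C,merge)→1020, (E,hash)→1440, (E,nl)→2020 …(+1); best=400 via (C,hash)
  {CD}: card=200; try (D,nl_idx)→400, (C,hash)→1000, (C,nl_idx)→2600, (D,merge)→4140, (C,merge)→4520, (D,hash)→7240 …(+2); best=400 via (D,nl_idx)
  {BD}: card=2000; try (B,nl_idx)→6000, (D,nl_idx)→7000, (D,hash)→8200, (B,merge)→9400, (D,merge)→9500, (B,hash)→9800 …(+2); best=6000 via (B,nl_idx)
  {ACE}: card=800; try (C,hash)→2800, (C,nl_idx)→5000, (A,merge)→6200, (C,merge)→6320, (A,hash)→7800, (C,nl)→10200 …(+1); best=2800 via (C,hash)
  {CDE}: card=2000; try (E,hash)→2000, (E,merge)→3000, (D,nl_idx)→4200, (D,merge)→6200, (D,hash)→7800, (E,nl)→20400 …(+1); best=2000 via (E,hash)
  {BCD}: card=1000; try (B,nl_idx)→3200, (B,merge)→7200, (C,hash)→8200, (B,hash)→9600, (C,nl_idx)→17000, (C,merge)→30120 …(+2); best=3200 via (B,nl_idx)
  {ACDE}: card=8000; try (D,hash)→10800, (A,hash)→11200, (D,merge)→15600, (D,nl_idx)→18000, (A,merge)→30000, (D,nl)→322800 …(+1); best=10800 via (D,hash)
  {BCDE}: card=10000; try (E,hash)→5600, (B,hash)→13000, (E,merge)→15000, (B,nl_idx)→30000, (B,merge)→31000, (E,nl)→103200 …(+1); best=5600 via (E,hash)
  {ABCDE}: card=40000; try (A,hash)→22800, (B,hash)→27800, (B,nl_idx)→122800, (B,merge)→127800, (A,merge)→159600, (A,nl)→4005600 …(+1); best=22800 via (A,hash)

cost=22800; order=C,D,B,E,A; methods=nl_idx,nl_idx,hash,hash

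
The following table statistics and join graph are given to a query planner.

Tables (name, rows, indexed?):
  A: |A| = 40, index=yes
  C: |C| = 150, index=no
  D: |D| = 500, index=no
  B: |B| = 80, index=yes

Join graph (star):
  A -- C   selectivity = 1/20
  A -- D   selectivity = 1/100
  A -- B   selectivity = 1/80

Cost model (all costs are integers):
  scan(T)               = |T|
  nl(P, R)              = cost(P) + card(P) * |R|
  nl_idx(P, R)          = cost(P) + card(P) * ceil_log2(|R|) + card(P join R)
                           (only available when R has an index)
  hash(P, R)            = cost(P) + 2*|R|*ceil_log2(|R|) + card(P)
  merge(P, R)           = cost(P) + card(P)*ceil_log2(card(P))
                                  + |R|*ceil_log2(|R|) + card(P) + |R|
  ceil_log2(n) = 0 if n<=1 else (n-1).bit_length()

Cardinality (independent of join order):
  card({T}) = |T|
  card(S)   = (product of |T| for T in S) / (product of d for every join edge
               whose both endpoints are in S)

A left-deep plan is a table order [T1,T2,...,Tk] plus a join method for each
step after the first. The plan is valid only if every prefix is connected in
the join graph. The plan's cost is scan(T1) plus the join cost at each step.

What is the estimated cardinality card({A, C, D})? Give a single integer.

1500

Tables in S: A(40), C(150), D(500)
Edges inside S: A-C(d=20), A-D(d=100)
numerator = 40 * 150 * 500 = 3000000
denominator = 20 * 100 = 2000
card(S) = 3000000 / 2000 = 1500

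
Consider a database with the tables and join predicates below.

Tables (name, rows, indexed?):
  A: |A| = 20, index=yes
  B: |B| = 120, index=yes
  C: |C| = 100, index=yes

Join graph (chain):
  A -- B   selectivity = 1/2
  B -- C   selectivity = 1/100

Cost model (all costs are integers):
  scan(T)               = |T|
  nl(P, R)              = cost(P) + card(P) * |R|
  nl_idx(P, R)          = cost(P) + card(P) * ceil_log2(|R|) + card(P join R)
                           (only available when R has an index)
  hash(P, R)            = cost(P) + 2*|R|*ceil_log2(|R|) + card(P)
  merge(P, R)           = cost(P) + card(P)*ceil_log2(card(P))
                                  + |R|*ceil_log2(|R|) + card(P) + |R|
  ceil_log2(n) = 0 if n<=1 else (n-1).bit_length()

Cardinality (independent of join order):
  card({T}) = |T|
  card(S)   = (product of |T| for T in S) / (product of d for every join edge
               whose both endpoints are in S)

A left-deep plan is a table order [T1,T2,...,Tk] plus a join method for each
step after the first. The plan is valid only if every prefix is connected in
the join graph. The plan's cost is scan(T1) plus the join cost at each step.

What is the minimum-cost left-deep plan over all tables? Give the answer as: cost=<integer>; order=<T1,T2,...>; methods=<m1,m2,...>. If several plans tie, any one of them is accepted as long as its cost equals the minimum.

Selinger DP (subsets sized 1..n):
  {A}: scan cost=20, card=20
  {B}: scan cost=120, card=120
  {C}: scan cost=100, card=100
  {AB}: card=1200; try (A,hash)→440, (B,merge)→1100, (A,merge)→1200, (B,nl_idx)→1360, (B,hash)→1720, (A,nl_idx)→1920 …(+2); best=440 via (A,hash)
  {BC}: card=120; try (B,nl_idx)→920, (C,nl_idx)→1080, (C,hash)→1640, (B,merge)→1860, (C,merge)→1880, (B,hash)→1880 …(+2); best=920 via (B,nl_idx)
  {ABC}: card=1200; try (A,hash)→1240, (A,merge)→2000, (A,nl_idx)→2720, (C,hash)→3040, (A,nl)→3320, (C,nl_idx)→10040 …(+2); best=1240 via (A,hash)

cost=1240; order=C,B,A; methods=nl_idx,hash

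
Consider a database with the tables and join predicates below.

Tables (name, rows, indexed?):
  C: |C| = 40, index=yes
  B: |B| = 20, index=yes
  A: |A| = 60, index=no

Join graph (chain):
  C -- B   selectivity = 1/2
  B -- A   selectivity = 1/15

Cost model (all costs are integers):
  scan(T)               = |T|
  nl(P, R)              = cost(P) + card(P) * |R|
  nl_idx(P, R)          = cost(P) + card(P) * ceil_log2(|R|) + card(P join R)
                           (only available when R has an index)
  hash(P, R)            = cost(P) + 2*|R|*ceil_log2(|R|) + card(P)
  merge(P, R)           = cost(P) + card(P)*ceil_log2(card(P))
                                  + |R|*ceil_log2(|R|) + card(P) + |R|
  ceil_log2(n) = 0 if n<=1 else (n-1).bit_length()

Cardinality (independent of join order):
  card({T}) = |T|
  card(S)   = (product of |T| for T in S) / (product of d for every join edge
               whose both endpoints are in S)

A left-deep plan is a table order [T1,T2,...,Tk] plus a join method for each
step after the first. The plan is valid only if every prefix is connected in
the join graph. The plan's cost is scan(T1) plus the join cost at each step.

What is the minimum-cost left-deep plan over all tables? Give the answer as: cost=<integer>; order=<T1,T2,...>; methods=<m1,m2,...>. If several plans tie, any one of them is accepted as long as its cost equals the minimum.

cost=880; order=A,B,C; methods=hash,hash

Selinger DP (subsets sized 1..n):
  {C}: scan cost=40, card=40
  {B}: scan cost=20, card=20
  {A}: scan cost=60, card=60
  {BC}: card=400; try (B,hash)→280, (C,merge)→420, (B,merge)→440, (C,hash)→520, (C,nl_idx)→540, (B,nl_idx)→640 …(+2); best=280 via (B,hash)
  {AB}: card=80; try (B,hash)→320, (B,nl_idx)→440, (A,merge)→560, (B,merge)→600, (A,hash)→760, (A,nl)→1220 …(+1); best=320 via (B,hash)
  {ABC}: card=1600; try (C,hash)→880, (C,merge)→1240, (A,hash)→1400, (C,nl_idx)→2400, (C,nl)→3520, (A,merge)→4700 …(+1); best=880 via (C,hash)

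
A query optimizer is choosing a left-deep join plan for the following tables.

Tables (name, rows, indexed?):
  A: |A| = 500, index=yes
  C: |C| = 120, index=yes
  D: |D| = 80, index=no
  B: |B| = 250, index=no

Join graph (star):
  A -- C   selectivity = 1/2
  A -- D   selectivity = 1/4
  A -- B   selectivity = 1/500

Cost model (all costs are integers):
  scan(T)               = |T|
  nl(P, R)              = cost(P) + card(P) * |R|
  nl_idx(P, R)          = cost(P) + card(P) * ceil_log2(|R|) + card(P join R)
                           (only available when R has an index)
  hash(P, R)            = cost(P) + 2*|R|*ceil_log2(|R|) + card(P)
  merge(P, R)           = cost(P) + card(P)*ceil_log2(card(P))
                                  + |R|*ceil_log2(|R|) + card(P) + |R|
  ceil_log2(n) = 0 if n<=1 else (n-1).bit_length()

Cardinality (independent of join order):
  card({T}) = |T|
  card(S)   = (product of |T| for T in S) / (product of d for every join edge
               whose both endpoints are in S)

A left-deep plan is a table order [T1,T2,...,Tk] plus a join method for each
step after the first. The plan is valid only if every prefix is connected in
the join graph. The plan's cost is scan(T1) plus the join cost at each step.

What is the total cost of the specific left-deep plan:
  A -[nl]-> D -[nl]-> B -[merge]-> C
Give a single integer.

step 1: scan A: cost=500, card=500
step 2: join D via nl
    card(P join D) = 500*80/(4) = 10000
    cost = 500 + 500*80 = 40500
step 3: join B via nl
    card(P join B) = 10000*250/(500) = 5000
    cost = 40500 + 10000*250 = 2540500
step 4: join C via merge
    card(P join C) = 5000*120/(2) = 300000
    cost = 2540500 + 5000*13 + 120*7 + 5000 + 120 = 2611460

2611460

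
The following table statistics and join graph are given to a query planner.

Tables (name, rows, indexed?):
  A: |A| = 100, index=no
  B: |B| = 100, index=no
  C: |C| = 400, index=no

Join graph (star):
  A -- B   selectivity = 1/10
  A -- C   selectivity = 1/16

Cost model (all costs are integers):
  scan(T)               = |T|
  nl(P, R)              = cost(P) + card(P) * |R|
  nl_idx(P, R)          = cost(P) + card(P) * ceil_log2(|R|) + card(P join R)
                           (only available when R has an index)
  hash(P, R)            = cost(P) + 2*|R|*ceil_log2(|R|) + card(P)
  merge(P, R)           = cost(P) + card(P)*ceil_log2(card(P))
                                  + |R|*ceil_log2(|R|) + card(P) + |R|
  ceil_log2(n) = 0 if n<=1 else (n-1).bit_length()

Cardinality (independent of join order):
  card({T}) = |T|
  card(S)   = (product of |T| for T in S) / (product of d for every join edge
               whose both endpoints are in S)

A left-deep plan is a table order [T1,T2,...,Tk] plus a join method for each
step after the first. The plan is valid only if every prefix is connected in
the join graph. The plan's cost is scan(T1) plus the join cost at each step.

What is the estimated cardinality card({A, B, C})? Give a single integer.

25000

Tables in S: A(100), B(100), C(400)
Edges inside S: A-B(d=10), A-C(d=16)
numerator = 100 * 100 * 400 = 4000000
denominator = 10 * 16 = 160
card(S) = 4000000 / 160 = 25000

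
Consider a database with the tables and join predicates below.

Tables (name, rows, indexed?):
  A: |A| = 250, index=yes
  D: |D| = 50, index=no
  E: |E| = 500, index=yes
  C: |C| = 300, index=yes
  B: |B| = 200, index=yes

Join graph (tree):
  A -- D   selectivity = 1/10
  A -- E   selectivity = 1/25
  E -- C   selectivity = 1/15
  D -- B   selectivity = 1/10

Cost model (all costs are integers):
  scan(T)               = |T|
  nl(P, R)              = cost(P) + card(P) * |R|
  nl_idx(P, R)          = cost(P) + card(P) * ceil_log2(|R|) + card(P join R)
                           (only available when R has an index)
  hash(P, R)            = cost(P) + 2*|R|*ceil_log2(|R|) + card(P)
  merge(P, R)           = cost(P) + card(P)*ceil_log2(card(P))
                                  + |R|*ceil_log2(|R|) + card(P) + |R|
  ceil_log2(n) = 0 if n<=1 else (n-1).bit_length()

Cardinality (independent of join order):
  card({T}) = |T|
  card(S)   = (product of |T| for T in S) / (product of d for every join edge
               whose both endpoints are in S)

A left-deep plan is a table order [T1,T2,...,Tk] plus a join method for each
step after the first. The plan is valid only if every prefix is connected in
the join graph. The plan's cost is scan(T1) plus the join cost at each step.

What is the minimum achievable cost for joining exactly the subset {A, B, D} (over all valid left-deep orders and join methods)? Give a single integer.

Selinger DP over subsets of {A,B,D}:
  {A}: scan cost=250, card=250
  {D}: scan cost=50, card=50
  {B}: scan cost=200, card=200
  {AD}: card=1250; try (D,hash)→1100, (A,nl_idx)→1700, (A,merge)→2650, (D,merge)→2850, (A,hash)→4100, (A,nl)→12550 …(+1); best=1100 via (D,hash)
  {BD}: card=1000; try (D,hash)→1000, (B,nl_idx)→1450, (B,merge)→2200, (D,merge)→2350, (B,hash)→3300, (B,nl)→10050 …(+1); best=1000 via (D,hash)
  {ABD}: card=25000; try (B,hash)→5550, (A,hash)→6000, (A,merge)→14250, (B,merge)→17900, (A,nl_idx)→34000, (B,nl_idx)→36100 …(+2); best=5550 via (B,hash)

5550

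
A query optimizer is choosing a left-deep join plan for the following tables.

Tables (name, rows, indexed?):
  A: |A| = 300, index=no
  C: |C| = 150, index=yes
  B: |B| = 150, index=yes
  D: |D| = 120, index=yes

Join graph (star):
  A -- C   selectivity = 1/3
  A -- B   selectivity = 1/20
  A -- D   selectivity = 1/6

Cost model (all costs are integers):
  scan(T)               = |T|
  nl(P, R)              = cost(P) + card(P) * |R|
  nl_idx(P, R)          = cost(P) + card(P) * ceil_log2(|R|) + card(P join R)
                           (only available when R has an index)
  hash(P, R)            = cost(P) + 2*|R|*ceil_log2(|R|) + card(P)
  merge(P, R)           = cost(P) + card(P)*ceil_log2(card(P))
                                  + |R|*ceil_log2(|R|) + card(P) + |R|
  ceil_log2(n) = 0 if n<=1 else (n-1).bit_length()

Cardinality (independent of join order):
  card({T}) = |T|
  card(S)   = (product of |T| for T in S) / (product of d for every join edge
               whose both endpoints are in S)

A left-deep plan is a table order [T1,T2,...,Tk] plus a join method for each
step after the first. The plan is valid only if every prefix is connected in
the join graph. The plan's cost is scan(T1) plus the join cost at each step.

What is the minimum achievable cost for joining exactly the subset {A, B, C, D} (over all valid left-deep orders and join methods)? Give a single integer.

54330

Selinger DP over subsets of {A,B,C,D}:
  {A}: scan cost=300, card=300
  {C}: scan cost=150, card=150
  {B}: scan cost=150, card=150
  {D}: scan cost=120, card=120
  {AC}: card=15000; try (C,hash)→3000, (A,merge)→4500, (C,merge)→4650, (A,hash)→5700, (C,nl_idx)→17700, (A,nl)→45150 …(+1); best=3000 via (C,hash)
  {AB}: card=2250; try (B,hash)→3000, (A,merge)→4500, (B,merge)→4650, (B,nl_idx)→4950, (A,hash)→5700, (A,nl)→45150 …(+1); best=3000 via (B,hash)
  {AD}: card=6000; try (D,hash)→2280, (A,merge)→4080, (D,merge)→4260, (A,hash)→5640, (D,nl_idx)→8400, (A,nl)→36120 …(+1); best=2280 via (D,hash)
  {ABC}: card=112500; try (C,hash)→7650, (B,hash)→20400, (C,merge)→33600, (C,nl_idx)→133500, (B,merge)→229350, (B,nl_idx)→235500 …(+2); best=7650 via (C,hash)
  {ACD}: card=300000; try (C,hash)→10680, (D,hash)→19680, (C,merge)→87630, (D,merge)→228960, (C,nl_idx)→350280, (D,nl_idx)→408000 …(+2); best=10680 via (C,hash)
  {ABD}: card=45000; try (D,hash)→6930, (B,hash)→10680, (D,merge)→33210, (D,nl_idx)→63750, (B,merge)→87630, (B,nl_idx)→95280 …(+2); best=6930 via (D,hash)
  {ABCD}: card=2250000; try (C,hash)→54330, (D,hash)→121830, (B,hash)→313080, (C,merge)→773280, (D,merge)→2033610, (C,nl_idx)→2616930 …(+6); best=54330 via (C,hash)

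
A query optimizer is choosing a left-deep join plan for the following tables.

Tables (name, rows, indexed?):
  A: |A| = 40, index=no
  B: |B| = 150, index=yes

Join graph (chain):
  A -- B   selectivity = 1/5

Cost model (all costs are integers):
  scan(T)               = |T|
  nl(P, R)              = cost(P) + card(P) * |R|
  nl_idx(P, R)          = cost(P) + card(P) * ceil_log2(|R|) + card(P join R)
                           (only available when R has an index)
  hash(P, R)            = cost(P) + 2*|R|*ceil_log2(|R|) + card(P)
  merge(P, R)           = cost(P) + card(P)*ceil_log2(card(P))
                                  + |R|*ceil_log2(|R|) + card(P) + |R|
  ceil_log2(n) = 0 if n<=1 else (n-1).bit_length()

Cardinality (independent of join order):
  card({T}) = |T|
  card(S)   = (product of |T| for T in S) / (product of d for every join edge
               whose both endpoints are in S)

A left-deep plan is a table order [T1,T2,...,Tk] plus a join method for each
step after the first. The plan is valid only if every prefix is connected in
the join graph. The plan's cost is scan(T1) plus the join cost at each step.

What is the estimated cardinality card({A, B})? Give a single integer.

1200

Tables in S: A(40), B(150)
Edges inside S: A-B(d=5)
numerator = 40 * 150 = 6000
denominator = 5 = 5
card(S) = 6000 / 5 = 1200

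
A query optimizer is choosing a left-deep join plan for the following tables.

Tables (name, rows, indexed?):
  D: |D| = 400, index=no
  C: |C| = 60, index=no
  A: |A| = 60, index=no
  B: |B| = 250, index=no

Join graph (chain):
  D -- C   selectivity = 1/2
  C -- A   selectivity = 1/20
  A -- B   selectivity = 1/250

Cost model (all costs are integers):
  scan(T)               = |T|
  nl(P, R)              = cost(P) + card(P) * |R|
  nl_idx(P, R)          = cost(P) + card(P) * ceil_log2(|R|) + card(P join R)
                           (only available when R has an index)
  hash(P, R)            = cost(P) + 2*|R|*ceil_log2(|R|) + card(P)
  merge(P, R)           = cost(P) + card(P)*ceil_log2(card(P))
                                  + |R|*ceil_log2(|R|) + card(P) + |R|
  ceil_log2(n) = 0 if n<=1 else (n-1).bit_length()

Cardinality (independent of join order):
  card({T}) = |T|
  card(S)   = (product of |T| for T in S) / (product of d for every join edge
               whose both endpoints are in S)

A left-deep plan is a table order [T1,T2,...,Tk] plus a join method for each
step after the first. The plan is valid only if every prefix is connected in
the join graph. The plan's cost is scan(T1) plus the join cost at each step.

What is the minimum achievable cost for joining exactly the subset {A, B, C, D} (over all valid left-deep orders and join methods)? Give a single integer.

7620

Selinger DP over subsets of {A,B,C,D}:
  {D}: scan cost=400, card=400
  {C}: scan cost=60, card=60
  {A}: scan cost=60, card=60
  {B}: scan cost=250, card=250
  {CD}: card=12000; try (C,hash)→1520, (D,merge)→4480, (C,merge)→4820, (D,hash)→7320, (D,nl)→24060, (C,nl)→24400; best=1520 via (C,hash)
  {AC}: card=180; try (C,hash)→840, (A,hash)→840, (C,merge)→900, (A,merge)→900, (C,nl)→3660, (A,nl)→3660; best=840 via (C,hash)
  {AB}: card=60; try (A,hash)→1220, (B,merge)→2730, (A,merge)→2920, (B,hash)→4120, (B,nl)→15060, (A,nl)→15250; best=1220 via (A,hash)
  {ACD}: card=36000; try (D,merge)→6460, (D,hash)→8220, (A,hash)→14240, (D,nl)→72840, (A,merge)→181940, (A,nl)→721520; best=6460 via (D,merge)
  {ABC}: card=180; try (C,hash)→2000, (C,merge)→2060, (B,merge)→4710, (C,nl)→4820, (B,hash)→5020, (B,nl)→45840; best=2000 via (C,hash)
  {ABCD}: card=36000; try (D,merge)→7620, (D,hash)→9380, (B,hash)→46460, (D,nl)→74000, (B,merge)→620710, (B,nl)→9006460; best=7620 via (D,merge)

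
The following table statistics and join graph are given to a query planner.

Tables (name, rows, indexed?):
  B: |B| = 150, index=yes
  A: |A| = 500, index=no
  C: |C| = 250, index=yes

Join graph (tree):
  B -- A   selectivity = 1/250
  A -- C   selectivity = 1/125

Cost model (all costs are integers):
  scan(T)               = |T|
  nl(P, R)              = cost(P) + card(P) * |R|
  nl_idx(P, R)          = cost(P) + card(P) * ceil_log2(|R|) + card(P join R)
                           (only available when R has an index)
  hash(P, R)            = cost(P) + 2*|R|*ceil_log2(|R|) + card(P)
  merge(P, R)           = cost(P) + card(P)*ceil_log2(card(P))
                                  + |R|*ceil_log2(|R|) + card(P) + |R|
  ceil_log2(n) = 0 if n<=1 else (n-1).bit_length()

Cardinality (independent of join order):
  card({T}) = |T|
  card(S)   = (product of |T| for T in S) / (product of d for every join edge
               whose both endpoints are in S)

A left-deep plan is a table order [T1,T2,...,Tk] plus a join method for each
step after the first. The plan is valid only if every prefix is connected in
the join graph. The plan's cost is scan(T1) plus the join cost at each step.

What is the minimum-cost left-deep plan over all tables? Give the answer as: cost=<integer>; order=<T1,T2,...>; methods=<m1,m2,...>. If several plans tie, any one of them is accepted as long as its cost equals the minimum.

Selinger DP (subsets sized 1..n):
  {B}: scan cost=150, card=150
  {A}: scan cost=500, card=500
  {C}: scan cost=250, card=250
  {AB}: card=300; try (B,hash)→3400, (B,nl_idx)→4800, (A,merge)→6500, (B,merge)→6850, (A,hash)→9300, (A,nl)→75150 …(+1); best=3400 via (B,hash)
  {AC}: card=1000; try (C,hash)→5000, (C,nl_idx)→5500, (A,merge)→7500, (C,merge)→7750, (A,hash)→9500, (A,nl)→125250 …(+1); best=5000 via (C,hash)
  {ABC}: card=600; try (C,nl_idx)→6400, (C,hash)→7700, (B,hash)→8400, (C,merge)→8650, (B,nl_idx)→13600, (B,merge)→17350 …(+2); best=6400 via (C,nl_idx)

cost=6400; order=A,B,C; methods=hash,nl_idx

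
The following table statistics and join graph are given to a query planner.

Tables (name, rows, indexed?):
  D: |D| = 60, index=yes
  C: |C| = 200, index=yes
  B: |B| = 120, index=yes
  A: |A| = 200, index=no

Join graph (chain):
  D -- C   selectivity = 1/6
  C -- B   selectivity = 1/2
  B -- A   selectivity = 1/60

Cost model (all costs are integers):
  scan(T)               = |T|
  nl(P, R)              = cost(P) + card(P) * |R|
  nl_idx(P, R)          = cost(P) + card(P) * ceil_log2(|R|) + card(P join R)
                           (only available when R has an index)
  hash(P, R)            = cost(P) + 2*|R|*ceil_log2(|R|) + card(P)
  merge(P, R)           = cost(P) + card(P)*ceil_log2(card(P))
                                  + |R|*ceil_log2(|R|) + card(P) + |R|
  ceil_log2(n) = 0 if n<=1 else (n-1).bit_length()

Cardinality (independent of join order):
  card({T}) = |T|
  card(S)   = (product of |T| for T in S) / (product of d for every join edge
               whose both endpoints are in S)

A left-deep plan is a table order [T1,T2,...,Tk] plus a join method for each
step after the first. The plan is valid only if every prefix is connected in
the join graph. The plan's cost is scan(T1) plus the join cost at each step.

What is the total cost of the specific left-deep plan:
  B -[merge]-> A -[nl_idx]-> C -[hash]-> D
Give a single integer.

step 1: scan B: cost=120, card=120
step 2: join A via merge
    card(P join A) = 120*200/(60) = 400
    cost = 120 + 120*7 + 200*8 + 120 + 200 = 2880
step 3: join C via nl_idx
    card(P join C) = 400*200/(2) = 40000
    cost = 2880 + 400*8 + 40000 = 46080
step 4: join D via hash
    card(P join D) = 40000*60/(6) = 400000
    cost = 46080 + 2*60*6 + 40000 = 86800

86800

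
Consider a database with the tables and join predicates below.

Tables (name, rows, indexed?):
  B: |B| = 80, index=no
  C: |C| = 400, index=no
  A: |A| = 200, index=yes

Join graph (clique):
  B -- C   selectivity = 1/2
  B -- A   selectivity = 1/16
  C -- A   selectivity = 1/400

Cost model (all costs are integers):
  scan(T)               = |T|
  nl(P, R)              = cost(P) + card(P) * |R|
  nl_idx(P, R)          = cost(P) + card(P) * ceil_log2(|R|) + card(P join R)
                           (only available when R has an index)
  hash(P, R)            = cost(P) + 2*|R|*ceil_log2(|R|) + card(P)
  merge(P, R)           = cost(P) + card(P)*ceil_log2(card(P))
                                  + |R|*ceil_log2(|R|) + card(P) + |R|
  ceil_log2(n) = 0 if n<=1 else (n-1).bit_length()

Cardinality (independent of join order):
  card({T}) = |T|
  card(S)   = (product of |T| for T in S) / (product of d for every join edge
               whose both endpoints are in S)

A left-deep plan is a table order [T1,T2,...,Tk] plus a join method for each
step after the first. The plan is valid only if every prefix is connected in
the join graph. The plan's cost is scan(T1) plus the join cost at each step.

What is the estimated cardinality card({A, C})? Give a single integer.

200

Tables in S: A(200), C(400)
Edges inside S: C-A(d=400)
numerator = 200 * 400 = 80000
denominator = 400 = 400
card(S) = 80000 / 400 = 200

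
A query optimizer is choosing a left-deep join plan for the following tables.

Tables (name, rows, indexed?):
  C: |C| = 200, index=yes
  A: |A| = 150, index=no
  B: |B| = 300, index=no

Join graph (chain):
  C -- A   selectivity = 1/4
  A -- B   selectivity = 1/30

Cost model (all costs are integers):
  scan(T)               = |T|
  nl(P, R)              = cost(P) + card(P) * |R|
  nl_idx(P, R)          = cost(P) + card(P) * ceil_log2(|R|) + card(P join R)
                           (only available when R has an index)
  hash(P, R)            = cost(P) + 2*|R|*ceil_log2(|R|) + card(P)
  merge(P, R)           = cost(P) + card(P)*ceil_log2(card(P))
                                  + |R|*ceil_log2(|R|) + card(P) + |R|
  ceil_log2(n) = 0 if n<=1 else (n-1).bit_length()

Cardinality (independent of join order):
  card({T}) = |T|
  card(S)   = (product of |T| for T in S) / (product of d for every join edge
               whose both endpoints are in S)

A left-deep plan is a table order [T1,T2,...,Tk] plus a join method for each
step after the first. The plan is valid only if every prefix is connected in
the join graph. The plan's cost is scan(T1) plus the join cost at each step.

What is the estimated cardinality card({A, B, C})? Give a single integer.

Tables in S: A(150), B(300), C(200)
Edges inside S: C-A(d=4), A-B(d=30)
numerator = 150 * 300 * 200 = 9000000
denominator = 4 * 30 = 120
card(S) = 9000000 / 120 = 75000

75000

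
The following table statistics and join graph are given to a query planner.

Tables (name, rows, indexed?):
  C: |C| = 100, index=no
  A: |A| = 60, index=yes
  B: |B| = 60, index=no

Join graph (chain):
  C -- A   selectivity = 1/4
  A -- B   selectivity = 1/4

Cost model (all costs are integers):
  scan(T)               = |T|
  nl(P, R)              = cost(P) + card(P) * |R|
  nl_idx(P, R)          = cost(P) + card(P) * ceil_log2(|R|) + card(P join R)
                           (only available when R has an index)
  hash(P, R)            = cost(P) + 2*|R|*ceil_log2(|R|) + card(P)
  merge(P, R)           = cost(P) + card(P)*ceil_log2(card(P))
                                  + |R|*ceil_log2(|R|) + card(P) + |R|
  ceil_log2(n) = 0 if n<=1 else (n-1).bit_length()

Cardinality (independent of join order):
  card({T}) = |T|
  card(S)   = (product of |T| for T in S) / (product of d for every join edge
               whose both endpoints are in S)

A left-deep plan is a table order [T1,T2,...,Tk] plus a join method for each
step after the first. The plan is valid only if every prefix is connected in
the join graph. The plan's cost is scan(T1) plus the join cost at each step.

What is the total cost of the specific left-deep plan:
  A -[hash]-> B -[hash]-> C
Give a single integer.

3140

step 1: scan A: cost=60, card=60
step 2: join B via hash
    card(P join B) = 60*60/(4) = 900
    cost = 60 + 2*60*6 + 60 = 840
step 3: join C via hash
    card(P join C) = 900*100/(4) = 22500
    cost = 840 + 2*100*7 + 900 = 3140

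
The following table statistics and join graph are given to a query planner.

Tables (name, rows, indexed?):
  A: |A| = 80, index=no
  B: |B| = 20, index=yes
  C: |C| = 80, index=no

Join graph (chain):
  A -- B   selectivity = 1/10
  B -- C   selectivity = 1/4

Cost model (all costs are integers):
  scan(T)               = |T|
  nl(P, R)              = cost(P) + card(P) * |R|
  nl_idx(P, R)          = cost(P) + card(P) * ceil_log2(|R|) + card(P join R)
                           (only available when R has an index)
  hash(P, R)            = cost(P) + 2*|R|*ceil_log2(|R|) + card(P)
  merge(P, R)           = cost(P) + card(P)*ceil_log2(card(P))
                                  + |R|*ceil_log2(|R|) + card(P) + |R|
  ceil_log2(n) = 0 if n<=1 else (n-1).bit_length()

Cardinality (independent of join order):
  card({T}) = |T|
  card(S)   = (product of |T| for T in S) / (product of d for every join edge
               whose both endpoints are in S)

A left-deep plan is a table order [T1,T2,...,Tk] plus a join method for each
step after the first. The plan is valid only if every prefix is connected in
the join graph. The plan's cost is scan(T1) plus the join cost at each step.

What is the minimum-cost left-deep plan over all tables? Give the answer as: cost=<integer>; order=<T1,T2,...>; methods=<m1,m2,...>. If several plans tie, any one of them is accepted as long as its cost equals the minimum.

cost=1640; order=A,B,C; methods=hash,hash

Selinger DP (subsets sized 1..n):
  {A}: scan cost=80, card=80
  {B}: scan cost=20, card=20
  {C}: scan cost=80, card=80
  {AB}: card=160; try (B,hash)→360, (B,nl_idx)→640, (A,merge)→780, (B,merge)→840, (A,hash)→1160, (A,nl)→1620 …(+1); best=360 via (B,hash)
  {BC}: card=400; try (B,hash)→360, (C,merge)→780, (B,merge)→840, (B,nl_idx)→880, (C,hash)→1160, (C,nl)→1620 …(+1); best=360 via (B,hash)
  {ABC}: card=3200; try (C,hash)→1640, (A,hash)→1880, (C,merge)→2440, (A,merge)→5000, (C,nl)→13160, (A,nl)→32360; best=1640 via (C,hash)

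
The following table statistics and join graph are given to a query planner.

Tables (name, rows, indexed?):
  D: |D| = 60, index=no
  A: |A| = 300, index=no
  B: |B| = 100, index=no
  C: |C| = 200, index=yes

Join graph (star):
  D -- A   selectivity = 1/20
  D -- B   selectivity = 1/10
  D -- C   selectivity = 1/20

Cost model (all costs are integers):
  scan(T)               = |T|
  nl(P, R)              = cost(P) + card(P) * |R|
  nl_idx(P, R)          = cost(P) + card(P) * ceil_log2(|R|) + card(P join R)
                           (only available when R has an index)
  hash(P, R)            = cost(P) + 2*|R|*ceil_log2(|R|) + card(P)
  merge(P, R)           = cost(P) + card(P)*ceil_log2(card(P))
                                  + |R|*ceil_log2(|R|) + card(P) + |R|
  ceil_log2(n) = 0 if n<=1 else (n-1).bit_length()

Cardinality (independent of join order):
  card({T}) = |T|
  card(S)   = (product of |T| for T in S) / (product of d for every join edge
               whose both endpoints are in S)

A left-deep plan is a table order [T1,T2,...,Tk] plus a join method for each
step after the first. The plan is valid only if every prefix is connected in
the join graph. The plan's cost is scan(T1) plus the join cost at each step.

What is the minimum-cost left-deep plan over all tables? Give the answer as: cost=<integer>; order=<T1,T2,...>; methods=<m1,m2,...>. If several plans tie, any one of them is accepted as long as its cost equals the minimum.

Selinger DP (subsets sized 1..n):
  {D}: scan cost=60, card=60
  {A}: scan cost=300, card=300
  {B}: scan cost=100, card=100
  {C}: scan cost=200, card=200
  {AD}: card=900; try (D,hash)→1320, (A,merge)→3480, (D,merge)→3720, (A,hash)→5520, (A,nl)→18060, (D,nl)→18300; best=1320 via (D,hash)
  {BD}: card=600; try (D,hash)→920, (B,merge)→1280, (D,merge)→1320, (B,hash)→1520, (B,nl)→6060, (D,nl)→6100; best=920 via (D,hash)
  {CD}: card=600; try (D,hash)→1120, (C,nl_idx)→1140, (C,merge)→2280, (D,merge)→2420, (C,hash)→3320, (C,nl)→12060 …(+1); best=1120 via (D,hash)
  {ABD}: card=9000; try (B,hash)→3620, (A,hash)→6920, (A,merge)→10520, (B,merge)→12020, (B,nl)→91320, (A,nl)→180920; best=3620 via (B,hash)
  {ACD}: card=9000; try (C,hash)→5420, (A,hash)→7120, (A,merge)→10720, (C,merge)→13020, (C,nl_idx)→17520, (A,nl)→181120 …(+1); best=5420 via (C,hash)
  {BCD}: card=6000; try (B,hash)→3120, (C,hash)→4720, (B,merge)→8520, (C,merge)→9320, (C,nl_idx)→11720, (B,nl)→61120 …(+1); best=3120 via (B,hash)
  {ABCD}: card=90000; try (A,hash)→14520, (C,hash)→15820, (B,hash)→15820, (A,merge)→90120, (C,merge)→140420, (B,merge)→141220 …(+4); best=14520 via (A,hash)

cost=14520; order=C,D,B,A; methods=hash,hash,hash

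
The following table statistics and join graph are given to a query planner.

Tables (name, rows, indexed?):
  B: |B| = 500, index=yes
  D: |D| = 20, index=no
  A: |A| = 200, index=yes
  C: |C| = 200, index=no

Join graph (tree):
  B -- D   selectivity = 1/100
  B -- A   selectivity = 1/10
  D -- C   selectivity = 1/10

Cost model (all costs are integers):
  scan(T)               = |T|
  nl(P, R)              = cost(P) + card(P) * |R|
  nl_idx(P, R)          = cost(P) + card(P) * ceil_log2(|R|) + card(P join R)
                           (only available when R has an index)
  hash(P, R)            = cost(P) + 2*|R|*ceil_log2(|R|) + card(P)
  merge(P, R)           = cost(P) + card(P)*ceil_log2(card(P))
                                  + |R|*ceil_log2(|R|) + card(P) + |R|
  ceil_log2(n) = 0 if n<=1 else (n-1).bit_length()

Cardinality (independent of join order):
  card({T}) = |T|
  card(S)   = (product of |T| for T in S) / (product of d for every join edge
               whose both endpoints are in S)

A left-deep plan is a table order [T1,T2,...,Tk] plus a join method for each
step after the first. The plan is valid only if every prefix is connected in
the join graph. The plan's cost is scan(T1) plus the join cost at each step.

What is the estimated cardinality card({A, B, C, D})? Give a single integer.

Tables in S: A(200), B(500), C(200), D(20)
Edges inside S: B-D(d=100), B-A(d=10), D-C(d=10)
numerator = 200 * 500 * 200 * 20 = 400000000
denominator = 100 * 10 * 10 = 10000
card(S) = 400000000 / 10000 = 40000

40000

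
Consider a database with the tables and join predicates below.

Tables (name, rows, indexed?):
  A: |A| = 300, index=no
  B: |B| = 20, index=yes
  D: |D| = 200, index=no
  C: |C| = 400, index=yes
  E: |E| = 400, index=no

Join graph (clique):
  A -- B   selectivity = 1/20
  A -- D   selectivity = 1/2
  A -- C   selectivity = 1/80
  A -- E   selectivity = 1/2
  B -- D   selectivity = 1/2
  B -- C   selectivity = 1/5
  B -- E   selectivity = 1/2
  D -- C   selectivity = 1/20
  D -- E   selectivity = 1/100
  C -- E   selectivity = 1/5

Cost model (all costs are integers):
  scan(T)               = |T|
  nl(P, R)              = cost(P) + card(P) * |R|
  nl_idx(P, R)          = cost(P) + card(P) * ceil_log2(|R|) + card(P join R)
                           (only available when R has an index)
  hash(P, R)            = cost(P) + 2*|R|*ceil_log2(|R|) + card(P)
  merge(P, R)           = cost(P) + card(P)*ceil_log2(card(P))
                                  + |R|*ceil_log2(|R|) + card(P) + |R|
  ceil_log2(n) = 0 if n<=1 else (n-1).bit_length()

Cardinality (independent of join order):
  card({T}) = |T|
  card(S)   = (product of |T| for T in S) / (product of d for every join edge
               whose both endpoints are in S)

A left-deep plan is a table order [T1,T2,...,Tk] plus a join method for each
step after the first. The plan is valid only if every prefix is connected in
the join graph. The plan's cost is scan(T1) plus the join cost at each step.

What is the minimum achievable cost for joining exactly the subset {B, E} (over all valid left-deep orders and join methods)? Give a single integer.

1000

Selinger DP over subsets of {B,E}:
  {B}: scan cost=20, card=20
  {E}: scan cost=400, card=400
  {BE}: card=4000; try (B,hash)→1000, (E,merge)→4140, (B,merge)→4520, (B,nl_idx)→6400, (E,hash)→7240, (E,nl)→8020 …(+1); best=1000 via (B,hash)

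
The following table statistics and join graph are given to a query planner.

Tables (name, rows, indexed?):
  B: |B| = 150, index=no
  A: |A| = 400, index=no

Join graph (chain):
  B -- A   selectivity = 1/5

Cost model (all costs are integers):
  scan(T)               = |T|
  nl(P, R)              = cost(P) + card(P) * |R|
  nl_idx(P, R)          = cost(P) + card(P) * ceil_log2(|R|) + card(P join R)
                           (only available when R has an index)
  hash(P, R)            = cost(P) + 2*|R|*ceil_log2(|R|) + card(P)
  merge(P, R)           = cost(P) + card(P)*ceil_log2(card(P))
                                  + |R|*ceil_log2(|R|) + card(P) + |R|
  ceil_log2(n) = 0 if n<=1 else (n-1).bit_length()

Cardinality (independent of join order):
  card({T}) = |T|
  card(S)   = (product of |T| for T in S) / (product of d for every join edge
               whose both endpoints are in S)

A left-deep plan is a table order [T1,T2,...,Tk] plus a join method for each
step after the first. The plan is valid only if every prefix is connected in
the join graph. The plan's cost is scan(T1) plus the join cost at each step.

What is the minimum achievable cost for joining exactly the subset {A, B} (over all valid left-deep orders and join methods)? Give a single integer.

3200

Selinger DP over subsets of {A,B}:
  {B}: scan cost=150, card=150
  {A}: scan cost=400, card=400
  {AB}: card=12000; try (B,hash)→3200, (A,merge)→5500, (B,merge)→5750, (A,hash)→7500, (A,nl)→60150, (B,nl)→60400; best=3200 via (B,hash)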